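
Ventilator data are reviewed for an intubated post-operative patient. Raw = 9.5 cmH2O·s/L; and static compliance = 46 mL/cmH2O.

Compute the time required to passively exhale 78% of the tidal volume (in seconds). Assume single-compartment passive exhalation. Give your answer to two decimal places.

0.66

τ = R × C = 9.5 × 46 mL/cmH2O = 9.5 × 0.046 L/cmH2O = 0.437 s.
Exhaled fraction f = 1 − e^(−t/τ) → t = −τ·ln(1 − f) = −0.437·ln(0.22) = 0.6617 s.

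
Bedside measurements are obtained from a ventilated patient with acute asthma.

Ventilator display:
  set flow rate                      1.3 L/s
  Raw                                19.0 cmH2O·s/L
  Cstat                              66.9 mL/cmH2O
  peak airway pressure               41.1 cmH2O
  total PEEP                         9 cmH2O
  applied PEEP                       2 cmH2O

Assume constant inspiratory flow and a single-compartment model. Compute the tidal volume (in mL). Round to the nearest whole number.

Total PEEP = 9 cmH2O (set 2 + intrinsic 7); this is the baseline alveolar pressure.
Equation of motion (constant flow): PIP = Vt/C + R·V̇ + PEEP.
Vt/C = PIP − R·V̇ − PEEP = 41.1 − 24.7 − 9 = 7.4 cmH2O.
Vt = C × 7.4 = 66.9 × 7.4 = 495.06 mL.

495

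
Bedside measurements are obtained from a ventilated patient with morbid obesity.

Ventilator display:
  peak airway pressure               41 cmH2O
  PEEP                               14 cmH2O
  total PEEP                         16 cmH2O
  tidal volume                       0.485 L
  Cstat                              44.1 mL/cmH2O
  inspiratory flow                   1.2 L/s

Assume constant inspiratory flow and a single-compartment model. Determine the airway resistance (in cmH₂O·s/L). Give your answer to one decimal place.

Total PEEP = 16 cmH2O (set 14 + intrinsic 2); this is the baseline alveolar pressure.
Equation of motion (constant flow): PIP = Vt/C + R·V̇ + PEEP.
R·V̇ = PIP − Vt/C − PEEP = 41 − 485/44.1 − 16 = 41 − 10.998 − 16 = 14.002 cmH2O.
R = 14.002 / 1.2 = 11.668 cmH2O·s/L.

11.7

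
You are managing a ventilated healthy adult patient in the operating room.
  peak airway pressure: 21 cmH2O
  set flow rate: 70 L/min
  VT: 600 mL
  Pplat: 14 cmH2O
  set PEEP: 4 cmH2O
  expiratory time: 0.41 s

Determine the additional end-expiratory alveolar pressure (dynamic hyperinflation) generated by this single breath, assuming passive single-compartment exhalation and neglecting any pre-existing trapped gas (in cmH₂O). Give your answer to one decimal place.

3.2

Flow: 70 L/min ÷ 60 = 1.1667 L/s.
R = (PIP − Pplat)/V̇ = (21 − 14) / 1.1667 = 7.0/1.1667 = 6.0 cmH2O·s/L.
C = Vt/(Pplat − PEEP) = 600.0 / (14 − 4) = 600.0/10.0 = 60.0 mL/cmH2O.
τ = R × C = 6.0 × 0.06 L/cmH2O = 0.36 s.
Fraction remaining = e^(−Te/τ) = e^(−0.41/0.36) = 0.3202; trapped volume = 600.0 × 0.3202 = 192.12 mL.
Additional alveolar pressure from trapping ≈ V_trapped / C = 192.12 / 60.0 = 3.202 cmH2O.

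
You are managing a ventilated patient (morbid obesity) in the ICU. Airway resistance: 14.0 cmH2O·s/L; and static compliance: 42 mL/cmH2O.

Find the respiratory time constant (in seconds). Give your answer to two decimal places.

τ = R × C = 14.0 × 42 mL/cmH2O = 14.0 × 0.042 L/cmH2O = 0.588 s.

0.59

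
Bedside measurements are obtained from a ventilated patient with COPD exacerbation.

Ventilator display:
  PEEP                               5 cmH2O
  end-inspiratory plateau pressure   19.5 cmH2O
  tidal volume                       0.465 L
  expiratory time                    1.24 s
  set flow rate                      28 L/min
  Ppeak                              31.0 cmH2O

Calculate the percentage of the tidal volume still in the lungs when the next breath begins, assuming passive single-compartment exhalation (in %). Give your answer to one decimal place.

20.8

Flow: 28 L/min ÷ 60 = 0.4667 L/s.
R = (PIP − Pplat)/V̇ = (31.0 − 19.5) / 0.4667 = 11.5/0.4667 = 24.641 cmH2O·s/L.
C = Vt/(Pplat − PEEP) = 465.0 / (19.5 − 5) = 465.0/14.5 = 32.069 mL/cmH2O.
τ = R × C = 24.641 × 0.03207 L/cmH2O = 0.7902 s.
Fraction remaining at end-expiration = e^(−Te/τ) = e^(−1.24/0.7902) = 0.2082 → 20.82%.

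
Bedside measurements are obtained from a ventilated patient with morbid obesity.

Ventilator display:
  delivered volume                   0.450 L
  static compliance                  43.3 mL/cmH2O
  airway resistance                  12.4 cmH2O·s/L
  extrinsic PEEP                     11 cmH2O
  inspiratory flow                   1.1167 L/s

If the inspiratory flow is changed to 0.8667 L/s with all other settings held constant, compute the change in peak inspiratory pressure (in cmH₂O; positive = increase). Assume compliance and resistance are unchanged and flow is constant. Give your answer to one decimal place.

PIP = Vt/C + R·V̇ + PEEP (constant-flow equation of motion).
Only the resistive term changes: ΔPIP = R × ΔV̇ = 12.4 × (0.8667 − 1.1167) = 12.4 × -0.25 = -3.1 cmH2O.

-3.1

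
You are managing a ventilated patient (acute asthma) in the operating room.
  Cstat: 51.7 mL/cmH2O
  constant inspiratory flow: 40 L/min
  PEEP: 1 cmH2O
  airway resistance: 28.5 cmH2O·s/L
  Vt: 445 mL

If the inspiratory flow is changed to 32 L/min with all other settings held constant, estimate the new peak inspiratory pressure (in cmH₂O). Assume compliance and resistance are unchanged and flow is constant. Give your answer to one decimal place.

Flow: 40 L/min ÷ 60 = 0.6667 L/s.
New flow: 32 L/min ÷ 60 = 0.5333 L/s.
PIP = Vt/C + R·V̇ + PEEP (constant-flow equation of motion).
Only the resistive term changes: ΔPIP = R × ΔV̇ = 28.5 × (0.5333 − 0.6667) = 28.5 × -0.1334 = -3.802 cmH2O.
Original PIP = 445/51.7 + 28.5×0.6667 + 1 = 28.608 cmH2O; new PIP = 28.608 + (-3.802) = 24.806 cmH2O.

24.8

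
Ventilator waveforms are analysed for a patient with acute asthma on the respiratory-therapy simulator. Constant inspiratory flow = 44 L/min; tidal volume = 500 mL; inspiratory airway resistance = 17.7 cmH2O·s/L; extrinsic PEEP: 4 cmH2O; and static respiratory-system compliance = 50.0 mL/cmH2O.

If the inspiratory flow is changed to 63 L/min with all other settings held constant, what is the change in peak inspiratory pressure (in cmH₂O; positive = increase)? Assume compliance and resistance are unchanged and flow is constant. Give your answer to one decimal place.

5.6

Flow: 44 L/min ÷ 60 = 0.7333 L/s.
New flow: 63 L/min ÷ 60 = 1.05 L/s.
PIP = Vt/C + R·V̇ + PEEP (constant-flow equation of motion).
Only the resistive term changes: ΔPIP = R × ΔV̇ = 17.7 × (1.05 − 0.7333) = 17.7 × 0.3167 = 5.606 cmH2O.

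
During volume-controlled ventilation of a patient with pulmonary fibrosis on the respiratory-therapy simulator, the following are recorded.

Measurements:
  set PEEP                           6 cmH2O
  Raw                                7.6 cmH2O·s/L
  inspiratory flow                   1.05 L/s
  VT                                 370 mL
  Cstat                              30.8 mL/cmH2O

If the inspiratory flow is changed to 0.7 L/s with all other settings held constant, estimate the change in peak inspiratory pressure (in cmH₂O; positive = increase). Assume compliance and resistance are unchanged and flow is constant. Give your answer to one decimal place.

PIP = Vt/C + R·V̇ + PEEP (constant-flow equation of motion).
Only the resistive term changes: ΔPIP = R × ΔV̇ = 7.6 × (0.7 − 1.05) = 7.6 × -0.35 = -2.66 cmH2O.

-2.7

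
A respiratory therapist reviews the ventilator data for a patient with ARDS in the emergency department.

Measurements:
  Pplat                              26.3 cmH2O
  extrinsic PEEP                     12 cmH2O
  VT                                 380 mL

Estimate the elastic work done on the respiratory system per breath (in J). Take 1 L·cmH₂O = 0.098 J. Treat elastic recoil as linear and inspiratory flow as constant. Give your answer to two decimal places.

Elastic work ≈ ½ × (Pplat − PEEP) × Vt = 0.5 × (26.3 − 12) × 0.380 L = 0.5 × 14.3 × 0.380 = 2.717 L·cmH2O.
× 0.098 J/(L·cmH2O) → 0.2663 J.

0.27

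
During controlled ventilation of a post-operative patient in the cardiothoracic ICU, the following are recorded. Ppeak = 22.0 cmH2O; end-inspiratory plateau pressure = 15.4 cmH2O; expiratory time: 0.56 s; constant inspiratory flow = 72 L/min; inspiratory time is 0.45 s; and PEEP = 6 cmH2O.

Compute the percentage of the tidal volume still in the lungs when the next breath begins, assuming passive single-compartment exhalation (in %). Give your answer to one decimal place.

17.0

Flow: 72 L/min ÷ 60 = 1.2 L/s.
Vt = flow × Ti = 1.2 L/s × 0.45 s × 1000 mL/L = 540.0 mL.
R = (PIP − Pplat)/V̇ = (22.0 − 15.4) / 1.2 = 6.6/1.2 = 5.5 cmH2O·s/L.
C = Vt/(Pplat − PEEP) = 540.0 / (15.4 − 6) = 540.0/9.4 = 57.447 mL/cmH2O.
τ = R × C = 5.5 × 0.05745 L/cmH2O = 0.316 s.
Fraction remaining at end-expiration = e^(−Te/τ) = e^(−0.56/0.316) = 0.17 → 17.0%.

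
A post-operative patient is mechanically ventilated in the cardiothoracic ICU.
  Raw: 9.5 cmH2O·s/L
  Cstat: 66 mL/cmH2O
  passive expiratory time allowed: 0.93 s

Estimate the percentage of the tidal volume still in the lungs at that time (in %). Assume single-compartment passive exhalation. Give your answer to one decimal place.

τ = R × C = 9.5 × 66 mL/cmH2O = 9.5 × 0.066 L/cmH2O = 0.627 s.
Passive exhalation: V(t)/V₀ = e^(−t/τ) = e^(−0.93/0.627) = 0.2269.
Fraction remaining = 0.2269 → 22.69%.

22.7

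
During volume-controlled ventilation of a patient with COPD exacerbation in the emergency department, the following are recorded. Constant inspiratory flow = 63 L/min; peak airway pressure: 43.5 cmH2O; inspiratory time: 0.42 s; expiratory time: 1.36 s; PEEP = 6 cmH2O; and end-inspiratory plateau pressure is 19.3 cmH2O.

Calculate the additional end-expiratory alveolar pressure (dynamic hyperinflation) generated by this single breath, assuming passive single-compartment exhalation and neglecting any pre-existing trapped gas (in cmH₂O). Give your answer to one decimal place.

2.2

Flow: 63 L/min ÷ 60 = 1.05 L/s.
Vt = flow × Ti = 1.05 L/s × 0.42 s × 1000 mL/L = 441.0 mL.
R = (PIP − Pplat)/V̇ = (43.5 − 19.3) / 1.05 = 24.2/1.05 = 23.048 cmH2O·s/L.
C = Vt/(Pplat − PEEP) = 441.0 / (19.3 − 6) = 441.0/13.3 = 33.158 mL/cmH2O.
τ = R × C = 23.048 × 0.03316 L/cmH2O = 0.7643 s.
Fraction remaining = e^(−Te/τ) = e^(−1.36/0.7643) = 0.1687; trapped volume = 441.0 × 0.1687 = 74.397 mL.
Additional alveolar pressure from trapping ≈ V_trapped / C = 74.397 / 33.158 = 2.244 cmH2O.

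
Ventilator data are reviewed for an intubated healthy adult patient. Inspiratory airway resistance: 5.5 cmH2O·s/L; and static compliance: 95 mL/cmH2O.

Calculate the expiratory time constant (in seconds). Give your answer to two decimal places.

0.52

τ = R × C = 5.5 × 95 mL/cmH2O = 5.5 × 0.095 L/cmH2O = 0.5225 s.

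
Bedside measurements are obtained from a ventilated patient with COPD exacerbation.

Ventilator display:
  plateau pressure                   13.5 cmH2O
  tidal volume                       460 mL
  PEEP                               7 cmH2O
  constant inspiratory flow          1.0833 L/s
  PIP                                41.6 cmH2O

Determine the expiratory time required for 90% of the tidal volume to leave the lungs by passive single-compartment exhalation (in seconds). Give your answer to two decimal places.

R = (PIP − Pplat)/V̇ = (41.6 − 13.5) / 1.0833 = 28.1/1.0833 = 25.939 cmH2O·s/L.
C = Vt/(Pplat − PEEP) = 460.0 / (13.5 − 7) = 460.0/6.5 = 70.769 mL/cmH2O.
τ = R × C = 25.939 × 0.07077 L/cmH2O = 1.836 s.
t = −τ·ln(1 − 0.90) = −1.836·ln(0.1) = 4.228 s.

4.23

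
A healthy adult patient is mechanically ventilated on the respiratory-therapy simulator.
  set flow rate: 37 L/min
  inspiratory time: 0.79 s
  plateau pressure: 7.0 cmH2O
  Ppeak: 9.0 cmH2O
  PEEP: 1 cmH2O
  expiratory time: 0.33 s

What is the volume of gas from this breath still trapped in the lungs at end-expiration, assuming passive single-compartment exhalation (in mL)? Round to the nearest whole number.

Flow: 37 L/min ÷ 60 = 0.6167 L/s.
Vt = flow × Ti = 0.6167 L/s × 0.79 s × 1000 mL/L = 487.19 mL.
R = (PIP − Pplat)/V̇ = (9.0 − 7.0) / 0.6167 = 2.0/0.6167 = 3.243 cmH2O·s/L.
C = Vt/(Pplat − PEEP) = 487.19 / (7.0 − 1) = 487.19/6.0 = 81.198 mL/cmH2O.
τ = R × C = 3.243 × 0.0812 L/cmH2O = 0.2633 s.
Fraction remaining = e^(−Te/τ) = e^(−0.33/0.2633) = 0.2856.
Trapped volume = 487.19 × 0.2856 = 139.14 mL.

139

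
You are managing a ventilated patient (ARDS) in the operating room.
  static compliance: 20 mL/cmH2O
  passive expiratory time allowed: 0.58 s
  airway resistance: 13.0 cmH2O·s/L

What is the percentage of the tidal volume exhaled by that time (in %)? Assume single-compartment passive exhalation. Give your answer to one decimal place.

τ = R × C = 13.0 × 20 mL/cmH2O = 13.0 × 0.020 L/cmH2O = 0.26 s.
Passive exhalation: V(t)/V₀ = e^(−t/τ) = e^(−0.58/0.26) = 0.1074.
Fraction exhaled = 1 − 0.1074 = 0.8926 → 89.26%.

89.3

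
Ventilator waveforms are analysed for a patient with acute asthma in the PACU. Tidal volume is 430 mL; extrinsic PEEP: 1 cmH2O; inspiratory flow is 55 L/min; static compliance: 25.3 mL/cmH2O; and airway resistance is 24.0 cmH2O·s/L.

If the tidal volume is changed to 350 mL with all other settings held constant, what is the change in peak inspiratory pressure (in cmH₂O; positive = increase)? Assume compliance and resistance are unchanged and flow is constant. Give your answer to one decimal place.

-3.2

PIP = Vt/C + R·V̇ + PEEP (constant-flow equation of motion).
Only the elastic term changes: ΔPIP = ΔVt / C = (350 − 430) / 25.3 = -3.162 cmH2O.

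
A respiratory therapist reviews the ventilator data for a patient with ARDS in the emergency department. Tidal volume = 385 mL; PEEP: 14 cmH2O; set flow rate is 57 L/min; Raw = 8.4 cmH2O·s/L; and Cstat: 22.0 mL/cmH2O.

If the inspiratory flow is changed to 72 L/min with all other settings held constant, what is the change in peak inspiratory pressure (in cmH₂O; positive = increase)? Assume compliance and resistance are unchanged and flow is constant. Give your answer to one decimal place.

Flow: 57 L/min ÷ 60 = 0.95 L/s.
New flow: 72 L/min ÷ 60 = 1.2 L/s.
PIP = Vt/C + R·V̇ + PEEP (constant-flow equation of motion).
Only the resistive term changes: ΔPIP = R × ΔV̇ = 8.4 × (1.2 − 0.95) = 8.4 × 0.25 = 2.1 cmH2O.

2.1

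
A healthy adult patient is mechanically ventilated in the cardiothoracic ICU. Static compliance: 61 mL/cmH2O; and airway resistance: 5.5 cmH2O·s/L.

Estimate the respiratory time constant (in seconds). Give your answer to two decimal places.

τ = R × C = 5.5 × 61 mL/cmH2O = 5.5 × 0.061 L/cmH2O = 0.3355 s.

0.34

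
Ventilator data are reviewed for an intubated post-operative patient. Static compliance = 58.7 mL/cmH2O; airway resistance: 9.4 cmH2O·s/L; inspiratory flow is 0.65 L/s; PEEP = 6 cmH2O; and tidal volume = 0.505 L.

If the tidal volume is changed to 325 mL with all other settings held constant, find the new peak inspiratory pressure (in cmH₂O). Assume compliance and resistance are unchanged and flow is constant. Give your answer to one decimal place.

PIP = Vt/C + R·V̇ + PEEP (constant-flow equation of motion).
Only the elastic term changes: ΔPIP = ΔVt / C = (325 − 505) / 58.7 = -3.066 cmH2O.
Original PIP = 505/58.7 + 9.4×0.65 + 6 = 20.713 cmH2O; new PIP = 20.713 + (-3.066) = 17.647 cmH2O.

17.6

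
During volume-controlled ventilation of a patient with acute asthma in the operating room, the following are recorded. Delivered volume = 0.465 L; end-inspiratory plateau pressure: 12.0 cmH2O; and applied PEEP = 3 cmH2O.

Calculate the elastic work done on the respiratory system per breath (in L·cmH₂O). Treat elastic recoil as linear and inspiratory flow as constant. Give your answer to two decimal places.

Elastic work ≈ ½ × (Pplat − PEEP) × Vt = 0.5 × (12.0 − 3) × 0.465 L = 0.5 × 9.0 × 0.465 = 2.093 L·cmH2O.

2.09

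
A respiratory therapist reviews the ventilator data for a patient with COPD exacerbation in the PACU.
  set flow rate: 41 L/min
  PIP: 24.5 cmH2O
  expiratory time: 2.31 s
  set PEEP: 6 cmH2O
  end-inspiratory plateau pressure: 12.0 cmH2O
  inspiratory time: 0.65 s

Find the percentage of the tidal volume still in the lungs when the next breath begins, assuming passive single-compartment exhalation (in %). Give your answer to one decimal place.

18.2

Flow: 41 L/min ÷ 60 = 0.6833 L/s.
Vt = flow × Ti = 0.6833 L/s × 0.65 s × 1000 mL/L = 444.15 mL.
R = (PIP − Pplat)/V̇ = (24.5 − 12.0) / 0.6833 = 12.5/0.6833 = 18.294 cmH2O·s/L.
C = Vt/(Pplat − PEEP) = 444.15 / (12.0 − 6) = 444.15/6.0 = 74.025 mL/cmH2O.
τ = R × C = 18.294 × 0.07403 L/cmH2O = 1.354 s.
Fraction remaining at end-expiration = e^(−Te/τ) = e^(−2.31/1.354) = 0.1816 → 18.16%.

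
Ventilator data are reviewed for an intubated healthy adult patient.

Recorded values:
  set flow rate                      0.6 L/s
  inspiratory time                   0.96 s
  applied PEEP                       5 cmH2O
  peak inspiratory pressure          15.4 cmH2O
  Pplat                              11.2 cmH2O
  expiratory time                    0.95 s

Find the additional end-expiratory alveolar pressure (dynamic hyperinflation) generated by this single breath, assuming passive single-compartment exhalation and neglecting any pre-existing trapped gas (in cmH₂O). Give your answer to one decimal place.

Vt = flow × Ti = 0.6 L/s × 0.96 s × 1000 mL/L = 576.0 mL.
R = (PIP − Pplat)/V̇ = (15.4 − 11.2) / 0.6 = 4.2/0.6 = 7.0 cmH2O·s/L.
C = Vt/(Pplat − PEEP) = 576.0 / (11.2 − 5) = 576.0/6.2 = 92.903 mL/cmH2O.
τ = R × C = 7.0 × 0.0929 L/cmH2O = 0.6503 s.
Fraction remaining = e^(−Te/τ) = e^(−0.95/0.6503) = 0.232; trapped volume = 576.0 × 0.232 = 133.63 mL.
Additional alveolar pressure from trapping ≈ V_trapped / C = 133.63 / 92.903 = 1.438 cmH2O.

1.4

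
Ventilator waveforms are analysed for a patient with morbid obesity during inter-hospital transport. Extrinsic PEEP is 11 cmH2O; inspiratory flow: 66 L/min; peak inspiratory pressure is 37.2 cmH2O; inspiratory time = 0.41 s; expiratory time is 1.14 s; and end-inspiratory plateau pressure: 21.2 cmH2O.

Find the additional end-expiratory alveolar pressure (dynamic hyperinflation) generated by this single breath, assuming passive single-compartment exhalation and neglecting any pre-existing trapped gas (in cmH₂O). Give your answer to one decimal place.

Flow: 66 L/min ÷ 60 = 1.1 L/s.
Vt = flow × Ti = 1.1 L/s × 0.41 s × 1000 mL/L = 451.0 mL.
R = (PIP − Pplat)/V̇ = (37.2 − 21.2) / 1.1 = 16.0/1.1 = 14.545 cmH2O·s/L.
C = Vt/(Pplat − PEEP) = 451.0 / (21.2 − 11) = 451.0/10.2 = 44.216 mL/cmH2O.
τ = R × C = 14.545 × 0.04422 L/cmH2O = 0.6432 s.
Fraction remaining = e^(−Te/τ) = e^(−1.14/0.6432) = 0.1699; trapped volume = 451.0 × 0.1699 = 76.625 mL.
Additional alveolar pressure from trapping ≈ V_trapped / C = 76.625 / 44.216 = 1.733 cmH2O.

1.7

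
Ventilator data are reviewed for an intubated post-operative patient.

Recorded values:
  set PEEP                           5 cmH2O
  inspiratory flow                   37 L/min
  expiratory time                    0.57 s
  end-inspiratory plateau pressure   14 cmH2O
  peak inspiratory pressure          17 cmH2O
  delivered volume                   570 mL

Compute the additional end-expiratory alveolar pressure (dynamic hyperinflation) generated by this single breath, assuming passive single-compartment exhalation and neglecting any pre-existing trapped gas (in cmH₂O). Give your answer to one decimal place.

Flow: 37 L/min ÷ 60 = 0.6167 L/s.
R = (PIP − Pplat)/V̇ = (17 − 14) / 0.6167 = 3.0/0.6167 = 4.865 cmH2O·s/L.
C = Vt/(Pplat − PEEP) = 570.0 / (14 − 5) = 570.0/9.0 = 63.333 mL/cmH2O.
τ = R × C = 4.865 × 0.06333 L/cmH2O = 0.3081 s.
Fraction remaining = e^(−Te/τ) = e^(−0.57/0.3081) = 0.1572; trapped volume = 570.0 × 0.1572 = 89.604 mL.
Additional alveolar pressure from trapping ≈ V_trapped / C = 89.604 / 63.333 = 1.415 cmH2O.

1.4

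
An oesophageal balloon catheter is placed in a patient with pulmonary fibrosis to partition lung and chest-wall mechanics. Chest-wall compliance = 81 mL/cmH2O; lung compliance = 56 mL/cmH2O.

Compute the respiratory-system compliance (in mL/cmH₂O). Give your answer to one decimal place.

Lung and chest wall are elastances in series: 1/Crs = 1/CL + 1/Ccw.
1/Crs = 1/56 + 1/81 = 0.0302.
Crs = 33.113 mL/cmH2O.

33.1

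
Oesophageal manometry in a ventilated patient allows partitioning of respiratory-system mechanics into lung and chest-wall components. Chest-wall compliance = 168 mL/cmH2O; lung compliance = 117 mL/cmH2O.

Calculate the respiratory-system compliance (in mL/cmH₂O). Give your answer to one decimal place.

69.0

Lung and chest wall are elastances in series: 1/Crs = 1/CL + 1/Ccw.
1/Crs = 1/117 + 1/168 = 0.0145.
Crs = 68.966 mL/cmH2O.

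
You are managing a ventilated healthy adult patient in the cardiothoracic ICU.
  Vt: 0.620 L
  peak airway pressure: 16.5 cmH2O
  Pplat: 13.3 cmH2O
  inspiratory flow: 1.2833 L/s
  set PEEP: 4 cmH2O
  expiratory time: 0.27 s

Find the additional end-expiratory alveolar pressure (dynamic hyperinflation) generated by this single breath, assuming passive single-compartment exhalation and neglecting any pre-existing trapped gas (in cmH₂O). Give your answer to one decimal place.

1.8

R = (PIP − Pplat)/V̇ = (16.5 − 13.3) / 1.2833 = 3.2/1.2833 = 2.494 cmH2O·s/L.
C = Vt/(Pplat − PEEP) = 620.0 / (13.3 − 4) = 620.0/9.3 = 66.667 mL/cmH2O.
τ = R × C = 2.494 × 0.06667 L/cmH2O = 0.1663 s.
Fraction remaining = e^(−Te/τ) = e^(−0.27/0.1663) = 0.1972; trapped volume = 620.0 × 0.1972 = 122.26 mL.
Additional alveolar pressure from trapping ≈ V_trapped / C = 122.26 / 66.667 = 1.834 cmH2O.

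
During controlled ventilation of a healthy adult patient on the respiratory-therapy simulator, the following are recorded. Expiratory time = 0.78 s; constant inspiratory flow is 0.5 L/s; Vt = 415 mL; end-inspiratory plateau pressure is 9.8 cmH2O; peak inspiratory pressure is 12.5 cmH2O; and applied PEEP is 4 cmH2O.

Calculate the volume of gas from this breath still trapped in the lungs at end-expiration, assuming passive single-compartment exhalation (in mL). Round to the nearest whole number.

55

R = (PIP − Pplat)/V̇ = (12.5 − 9.8) / 0.5 = 2.7/0.5 = 5.4 cmH2O·s/L.
C = Vt/(Pplat − PEEP) = 415.0 / (9.8 − 4) = 415.0/5.8 = 71.552 mL/cmH2O.
τ = R × C = 5.4 × 0.07155 L/cmH2O = 0.3864 s.
Fraction remaining = e^(−Te/τ) = e^(−0.78/0.3864) = 0.1328.
Trapped volume = 415.0 × 0.1328 = 55.112 mL.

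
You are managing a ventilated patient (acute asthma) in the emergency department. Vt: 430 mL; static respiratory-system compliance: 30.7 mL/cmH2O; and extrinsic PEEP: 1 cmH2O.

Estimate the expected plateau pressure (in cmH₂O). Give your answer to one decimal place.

Pplat = PEEP + Vt / Cstat = 1 + 430 / 30.7 = 1 + 14.007 = 15.007 cmH2O.

15.0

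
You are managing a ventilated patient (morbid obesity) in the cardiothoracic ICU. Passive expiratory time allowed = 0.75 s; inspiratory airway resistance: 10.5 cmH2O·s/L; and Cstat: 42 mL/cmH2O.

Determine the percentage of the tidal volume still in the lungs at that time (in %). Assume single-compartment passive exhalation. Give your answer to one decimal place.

18.3

τ = R × C = 10.5 × 42 mL/cmH2O = 10.5 × 0.042 L/cmH2O = 0.441 s.
Passive exhalation: V(t)/V₀ = e^(−t/τ) = e^(−0.75/0.441) = 0.1826.
Fraction remaining = 0.1826 → 18.26%.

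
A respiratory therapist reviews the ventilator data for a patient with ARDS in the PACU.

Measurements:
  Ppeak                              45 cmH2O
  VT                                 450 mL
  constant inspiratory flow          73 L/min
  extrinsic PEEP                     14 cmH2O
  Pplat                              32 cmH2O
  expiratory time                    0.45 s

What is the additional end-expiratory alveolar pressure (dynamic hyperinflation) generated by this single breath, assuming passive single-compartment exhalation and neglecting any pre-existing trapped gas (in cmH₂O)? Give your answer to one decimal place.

3.3

Flow: 73 L/min ÷ 60 = 1.2167 L/s.
R = (PIP − Pplat)/V̇ = (45 − 32) / 1.2167 = 13.0/1.2167 = 10.685 cmH2O·s/L.
C = Vt/(Pplat − PEEP) = 450.0 / (32 − 14) = 450.0/18.0 = 25.0 mL/cmH2O.
τ = R × C = 10.685 × 0.025 L/cmH2O = 0.2671 s.
Fraction remaining = e^(−Te/τ) = e^(−0.45/0.2671) = 0.1855; trapped volume = 450.0 × 0.1855 = 83.475 mL.
Additional alveolar pressure from trapping ≈ V_trapped / C = 83.475 / 25.0 = 3.339 cmH2O.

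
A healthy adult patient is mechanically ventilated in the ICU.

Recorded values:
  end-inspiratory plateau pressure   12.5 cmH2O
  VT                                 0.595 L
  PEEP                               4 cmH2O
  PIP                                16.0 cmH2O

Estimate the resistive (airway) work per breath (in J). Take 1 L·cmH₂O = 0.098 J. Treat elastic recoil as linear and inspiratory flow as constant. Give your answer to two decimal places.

With constant inspiratory flow the resistive pressure is constant at PIP − Pplat = 16.0 − 12.5 = 3.5 cmH2O, so resistive work = 3.5 × 0.595 = 2.083 L·cmH2O.
× 0.098 J/(L·cmH2O) → 0.2041 J.

0.20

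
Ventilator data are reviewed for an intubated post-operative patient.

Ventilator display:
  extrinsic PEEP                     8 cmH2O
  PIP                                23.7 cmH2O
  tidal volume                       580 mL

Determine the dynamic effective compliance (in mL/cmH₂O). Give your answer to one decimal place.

Dynamic compliance = Vt / (PIP − PEEP) = 580 / (23.7 − 8) = 580 / 15.7 = 36.943 mL/cmH2O.

36.9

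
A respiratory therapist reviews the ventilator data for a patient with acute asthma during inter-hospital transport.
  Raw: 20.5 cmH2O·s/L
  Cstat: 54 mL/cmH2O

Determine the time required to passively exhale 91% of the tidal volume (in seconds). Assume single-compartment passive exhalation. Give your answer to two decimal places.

τ = R × C = 20.5 × 54 mL/cmH2O = 20.5 × 0.054 L/cmH2O = 1.107 s.
Exhaled fraction f = 1 − e^(−t/τ) → t = −τ·ln(1 − f) = −1.107·ln(0.09) = 2.666 s.

2.67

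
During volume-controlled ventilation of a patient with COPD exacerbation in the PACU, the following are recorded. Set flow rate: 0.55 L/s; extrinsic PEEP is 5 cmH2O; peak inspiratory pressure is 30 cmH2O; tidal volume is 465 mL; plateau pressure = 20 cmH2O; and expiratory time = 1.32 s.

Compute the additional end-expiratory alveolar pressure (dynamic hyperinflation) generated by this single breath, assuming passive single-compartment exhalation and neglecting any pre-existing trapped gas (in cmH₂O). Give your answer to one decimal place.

1.4

R = (PIP − Pplat)/V̇ = (30 − 20) / 0.55 = 10.0/0.55 = 18.182 cmH2O·s/L.
C = Vt/(Pplat − PEEP) = 465.0 / (20 − 5) = 465.0/15.0 = 31.0 mL/cmH2O.
τ = R × C = 18.182 × 0.031 L/cmH2O = 0.5636 s.
Fraction remaining = e^(−Te/τ) = e^(−1.32/0.5636) = 0.09613; trapped volume = 465.0 × 0.09613 = 44.7 mL.
Additional alveolar pressure from trapping ≈ V_trapped / C = 44.7 / 31.0 = 1.442 cmH2O.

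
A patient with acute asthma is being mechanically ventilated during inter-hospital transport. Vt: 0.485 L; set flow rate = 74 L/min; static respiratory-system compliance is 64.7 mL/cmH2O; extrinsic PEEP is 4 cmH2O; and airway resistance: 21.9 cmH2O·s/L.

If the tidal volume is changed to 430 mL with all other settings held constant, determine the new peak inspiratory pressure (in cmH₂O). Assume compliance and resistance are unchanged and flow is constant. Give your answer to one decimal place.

37.7

Flow: 74 L/min ÷ 60 = 1.2333 L/s.
PIP = Vt/C + R·V̇ + PEEP (constant-flow equation of motion).
Only the elastic term changes: ΔPIP = ΔVt / C = (430 − 485) / 64.7 = -0.8501 cmH2O.
Original PIP = 485/64.7 + 21.9×1.2333 + 4 = 38.505 cmH2O; new PIP = 38.505 + (-0.8501) = 37.655 cmH2O.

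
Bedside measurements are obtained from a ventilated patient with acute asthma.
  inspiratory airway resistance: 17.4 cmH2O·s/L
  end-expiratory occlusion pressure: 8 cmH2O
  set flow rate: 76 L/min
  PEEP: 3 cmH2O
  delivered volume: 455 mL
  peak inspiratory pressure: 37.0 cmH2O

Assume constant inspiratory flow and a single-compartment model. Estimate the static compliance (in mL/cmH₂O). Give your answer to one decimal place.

Flow: 76 L/min ÷ 60 = 1.2667 L/s.
Total PEEP = 8 cmH2O (set 3 + intrinsic 5); this is the baseline alveolar pressure.
Equation of motion (constant flow): PIP = Vt/C + R·V̇ + PEEP.
Vt/C = PIP − R·V̇ − PEEP = 37.0 − 17.4×1.2667 − 8 = 37.0 − 22.041 − 8 = 6.959 cmH2O.
C = Vt / 6.959 = 455 / 6.959 = 65.383 mL/cmH2O.

65.4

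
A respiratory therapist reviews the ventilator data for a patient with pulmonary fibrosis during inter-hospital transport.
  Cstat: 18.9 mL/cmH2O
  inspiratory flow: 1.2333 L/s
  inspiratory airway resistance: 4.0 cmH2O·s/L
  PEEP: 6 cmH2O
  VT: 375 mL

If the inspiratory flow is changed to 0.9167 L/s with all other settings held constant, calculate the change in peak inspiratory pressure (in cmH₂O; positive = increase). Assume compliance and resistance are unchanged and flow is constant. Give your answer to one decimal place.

PIP = Vt/C + R·V̇ + PEEP (constant-flow equation of motion).
Only the resistive term changes: ΔPIP = R × ΔV̇ = 4.0 × (0.9167 − 1.2333) = 4.0 × -0.3166 = -1.266 cmH2O.

-1.3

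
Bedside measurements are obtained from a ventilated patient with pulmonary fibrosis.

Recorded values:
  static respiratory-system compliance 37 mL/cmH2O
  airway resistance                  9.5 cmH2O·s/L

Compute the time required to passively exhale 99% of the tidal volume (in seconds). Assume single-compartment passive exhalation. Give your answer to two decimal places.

1.62

τ = R × C = 9.5 × 37 mL/cmH2O = 9.5 × 0.037 L/cmH2O = 0.3515 s.
Exhaled fraction f = 1 − e^(−t/τ) → t = −τ·ln(1 − f) = −0.3515·ln(0.01) = 1.619 s.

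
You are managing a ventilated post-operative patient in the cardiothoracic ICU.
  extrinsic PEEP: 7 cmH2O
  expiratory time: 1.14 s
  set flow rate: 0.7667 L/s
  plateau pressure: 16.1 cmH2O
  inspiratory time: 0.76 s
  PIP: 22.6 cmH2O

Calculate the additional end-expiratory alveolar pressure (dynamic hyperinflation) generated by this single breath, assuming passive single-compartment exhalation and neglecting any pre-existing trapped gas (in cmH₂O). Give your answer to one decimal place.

Vt = flow × Ti = 0.7667 L/s × 0.76 s × 1000 mL/L = 582.69 mL.
R = (PIP − Pplat)/V̇ = (22.6 − 16.1) / 0.7667 = 6.5/0.7667 = 8.478 cmH2O·s/L.
C = Vt/(Pplat − PEEP) = 582.69 / (16.1 − 7) = 582.69/9.1 = 64.032 mL/cmH2O.
τ = R × C = 8.478 × 0.06403 L/cmH2O = 0.5428 s.
Fraction remaining = e^(−Te/τ) = e^(−1.14/0.5428) = 0.1224; trapped volume = 582.69 × 0.1224 = 71.321 mL.
Additional alveolar pressure from trapping ≈ V_trapped / C = 71.321 / 64.032 = 1.114 cmH2O.

1.1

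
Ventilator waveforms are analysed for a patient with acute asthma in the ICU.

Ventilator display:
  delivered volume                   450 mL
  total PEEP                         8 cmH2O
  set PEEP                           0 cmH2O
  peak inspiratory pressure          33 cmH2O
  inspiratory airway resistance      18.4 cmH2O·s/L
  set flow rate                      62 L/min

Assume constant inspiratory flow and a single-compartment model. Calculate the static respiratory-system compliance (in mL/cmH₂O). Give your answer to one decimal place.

75.2

Flow: 62 L/min ÷ 60 = 1.0333 L/s.
Total PEEP = 8 cmH2O (set 0 + intrinsic 8); this is the baseline alveolar pressure.
Equation of motion (constant flow): PIP = Vt/C + R·V̇ + PEEP.
Vt/C = PIP − R·V̇ − PEEP = 33 − 18.4×1.0333 − 8 = 33 − 19.013 − 8 = 5.987 cmH2O.
C = Vt / 5.987 = 450 / 5.987 = 75.163 mL/cmH2O.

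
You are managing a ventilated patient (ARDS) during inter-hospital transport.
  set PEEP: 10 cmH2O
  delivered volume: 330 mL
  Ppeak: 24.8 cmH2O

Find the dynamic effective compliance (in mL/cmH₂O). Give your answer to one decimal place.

22.3

Dynamic compliance = Vt / (PIP − PEEP) = 330 / (24.8 − 10) = 330 / 14.8 = 22.297 mL/cmH2O.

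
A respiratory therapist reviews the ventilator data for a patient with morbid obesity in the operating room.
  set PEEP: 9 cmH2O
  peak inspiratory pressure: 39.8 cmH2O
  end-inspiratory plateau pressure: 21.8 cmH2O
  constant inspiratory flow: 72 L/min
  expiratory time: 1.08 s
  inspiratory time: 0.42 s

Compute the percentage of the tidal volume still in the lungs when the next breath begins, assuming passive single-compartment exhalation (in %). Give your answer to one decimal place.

Flow: 72 L/min ÷ 60 = 1.2 L/s.
Vt = flow × Ti = 1.2 L/s × 0.42 s × 1000 mL/L = 504.0 mL.
R = (PIP − Pplat)/V̇ = (39.8 − 21.8) / 1.2 = 18.0/1.2 = 15.0 cmH2O·s/L.
C = Vt/(Pplat − PEEP) = 504.0 / (21.8 − 9) = 504.0/12.8 = 39.375 mL/cmH2O.
τ = R × C = 15.0 × 0.03938 L/cmH2O = 0.5907 s.
Fraction remaining at end-expiration = e^(−Te/τ) = e^(−1.08/0.5907) = 0.1607 → 16.07%.

16.1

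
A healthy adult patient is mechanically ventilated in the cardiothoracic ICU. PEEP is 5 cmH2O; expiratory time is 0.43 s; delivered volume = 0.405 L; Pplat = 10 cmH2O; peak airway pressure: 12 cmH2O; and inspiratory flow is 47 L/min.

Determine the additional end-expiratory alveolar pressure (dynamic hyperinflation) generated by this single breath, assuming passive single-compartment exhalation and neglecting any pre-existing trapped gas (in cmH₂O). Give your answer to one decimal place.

Flow: 47 L/min ÷ 60 = 0.7833 L/s.
R = (PIP − Pplat)/V̇ = (12 − 10) / 0.7833 = 2.0/0.7833 = 2.553 cmH2O·s/L.
C = Vt/(Pplat − PEEP) = 405.0 / (10 − 5) = 405.0/5.0 = 81.0 mL/cmH2O.
τ = R × C = 2.553 × 0.081 L/cmH2O = 0.2068 s.
Fraction remaining = e^(−Te/τ) = e^(−0.43/0.2068) = 0.125; trapped volume = 405.0 × 0.125 = 50.625 mL.
Additional alveolar pressure from trapping ≈ V_trapped / C = 50.625 / 81.0 = 0.625 cmH2O.

0.6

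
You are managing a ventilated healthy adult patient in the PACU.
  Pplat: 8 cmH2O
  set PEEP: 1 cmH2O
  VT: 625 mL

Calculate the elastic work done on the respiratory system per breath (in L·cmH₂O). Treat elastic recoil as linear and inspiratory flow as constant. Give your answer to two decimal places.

Elastic work ≈ ½ × (Pplat − PEEP) × Vt = 0.5 × (8 − 1) × 0.625 L = 0.5 × 7.0 × 0.625 = 2.188 L·cmH2O.

2.19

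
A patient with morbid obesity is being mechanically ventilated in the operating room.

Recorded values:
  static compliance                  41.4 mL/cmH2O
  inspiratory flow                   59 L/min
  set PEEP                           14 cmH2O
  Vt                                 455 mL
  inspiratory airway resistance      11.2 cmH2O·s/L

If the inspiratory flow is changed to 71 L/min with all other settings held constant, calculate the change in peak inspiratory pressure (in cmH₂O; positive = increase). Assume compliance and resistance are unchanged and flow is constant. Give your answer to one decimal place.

Flow: 59 L/min ÷ 60 = 0.9833 L/s.
New flow: 71 L/min ÷ 60 = 1.1833 L/s.
PIP = Vt/C + R·V̇ + PEEP (constant-flow equation of motion).
Only the resistive term changes: ΔPIP = R × ΔV̇ = 11.2 × (1.1833 − 0.9833) = 11.2 × 0.2 = 2.24 cmH2O.

2.2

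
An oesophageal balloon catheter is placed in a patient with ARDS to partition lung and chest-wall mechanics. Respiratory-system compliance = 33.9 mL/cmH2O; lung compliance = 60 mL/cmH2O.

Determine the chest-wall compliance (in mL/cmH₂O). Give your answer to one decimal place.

77.9

1/Ccw = 1/Crs − 1/CL.
1/Ccw = 1/33.9 − 1/60 = 0.01283.
Ccw = 77.942 mL/cmH2O.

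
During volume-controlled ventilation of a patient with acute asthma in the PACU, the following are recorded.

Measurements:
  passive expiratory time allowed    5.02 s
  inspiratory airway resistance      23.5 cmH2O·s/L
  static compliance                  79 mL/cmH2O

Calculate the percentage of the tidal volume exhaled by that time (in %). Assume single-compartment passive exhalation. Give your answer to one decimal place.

93.3

τ = R × C = 23.5 × 79 mL/cmH2O = 23.5 × 0.079 L/cmH2O = 1.857 s.
Passive exhalation: V(t)/V₀ = e^(−t/τ) = e^(−5.02/1.857) = 0.06699.
Fraction exhaled = 1 − 0.06699 = 0.933 → 93.3%.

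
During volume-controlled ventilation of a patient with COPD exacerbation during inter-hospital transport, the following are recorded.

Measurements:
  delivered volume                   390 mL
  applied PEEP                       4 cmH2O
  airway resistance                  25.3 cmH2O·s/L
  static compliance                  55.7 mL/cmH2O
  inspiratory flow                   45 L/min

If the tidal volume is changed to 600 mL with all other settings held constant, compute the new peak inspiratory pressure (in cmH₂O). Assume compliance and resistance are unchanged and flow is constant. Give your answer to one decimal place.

Flow: 45 L/min ÷ 60 = 0.75 L/s.
PIP = Vt/C + R·V̇ + PEEP (constant-flow equation of motion).
Only the elastic term changes: ΔPIP = ΔVt / C = (600 − 390) / 55.7 = 3.77 cmH2O.
Original PIP = 390/55.7 + 25.3×0.75 + 4 = 29.977 cmH2O; new PIP = 29.977 + (3.77) = 33.747 cmH2O.

33.7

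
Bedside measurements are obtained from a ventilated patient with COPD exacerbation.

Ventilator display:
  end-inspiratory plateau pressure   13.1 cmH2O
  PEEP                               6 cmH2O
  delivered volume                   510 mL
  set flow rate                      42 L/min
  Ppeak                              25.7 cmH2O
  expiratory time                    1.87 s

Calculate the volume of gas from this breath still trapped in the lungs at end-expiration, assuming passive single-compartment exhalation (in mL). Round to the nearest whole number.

Flow: 42 L/min ÷ 60 = 0.7 L/s.
R = (PIP − Pplat)/V̇ = (25.7 − 13.1) / 0.7 = 12.6/0.7 = 18.0 cmH2O·s/L.
C = Vt/(Pplat − PEEP) = 510.0 / (13.1 − 6) = 510.0/7.1 = 71.831 mL/cmH2O.
τ = R × C = 18.0 × 0.07183 L/cmH2O = 1.293 s.
Fraction remaining = e^(−Te/τ) = e^(−1.87/1.293) = 0.2355.
Trapped volume = 510.0 × 0.2355 = 120.11 mL.

120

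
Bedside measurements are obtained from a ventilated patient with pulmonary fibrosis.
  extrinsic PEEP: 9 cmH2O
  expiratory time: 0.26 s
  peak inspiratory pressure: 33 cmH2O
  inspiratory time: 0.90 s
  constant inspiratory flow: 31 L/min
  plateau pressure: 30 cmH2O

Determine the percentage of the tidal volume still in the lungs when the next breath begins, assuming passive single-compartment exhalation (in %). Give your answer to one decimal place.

Flow: 31 L/min ÷ 60 = 0.5167 L/s.
Vt = flow × Ti = 0.5167 L/s × 0.90 s × 1000 mL/L = 465.03 mL.
R = (PIP − Pplat)/V̇ = (33 − 30) / 0.5167 = 3.0/0.5167 = 5.806 cmH2O·s/L.
C = Vt/(Pplat − PEEP) = 465.03 / (30 − 9) = 465.03/21.0 = 22.144 mL/cmH2O.
τ = R × C = 5.806 × 0.02214 L/cmH2O = 0.1285 s.
Fraction remaining at end-expiration = e^(−Te/τ) = e^(−0.26/0.1285) = 0.1322 → 13.22%.

13.2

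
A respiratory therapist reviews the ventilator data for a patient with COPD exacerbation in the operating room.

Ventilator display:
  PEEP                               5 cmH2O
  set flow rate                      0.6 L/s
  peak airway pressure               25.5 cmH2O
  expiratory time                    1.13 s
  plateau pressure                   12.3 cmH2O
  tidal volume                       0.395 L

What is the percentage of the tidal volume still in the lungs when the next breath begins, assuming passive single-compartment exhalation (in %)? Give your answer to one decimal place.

38.7

R = (PIP − Pplat)/V̇ = (25.5 − 12.3) / 0.6 = 13.2/0.6 = 22.0 cmH2O·s/L.
C = Vt/(Pplat − PEEP) = 395.0 / (12.3 − 5) = 395.0/7.3 = 54.11 mL/cmH2O.
τ = R × C = 22.0 × 0.05411 L/cmH2O = 1.19 s.
Fraction remaining at end-expiration = e^(−Te/τ) = e^(−1.13/1.19) = 0.3869 → 38.69%.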